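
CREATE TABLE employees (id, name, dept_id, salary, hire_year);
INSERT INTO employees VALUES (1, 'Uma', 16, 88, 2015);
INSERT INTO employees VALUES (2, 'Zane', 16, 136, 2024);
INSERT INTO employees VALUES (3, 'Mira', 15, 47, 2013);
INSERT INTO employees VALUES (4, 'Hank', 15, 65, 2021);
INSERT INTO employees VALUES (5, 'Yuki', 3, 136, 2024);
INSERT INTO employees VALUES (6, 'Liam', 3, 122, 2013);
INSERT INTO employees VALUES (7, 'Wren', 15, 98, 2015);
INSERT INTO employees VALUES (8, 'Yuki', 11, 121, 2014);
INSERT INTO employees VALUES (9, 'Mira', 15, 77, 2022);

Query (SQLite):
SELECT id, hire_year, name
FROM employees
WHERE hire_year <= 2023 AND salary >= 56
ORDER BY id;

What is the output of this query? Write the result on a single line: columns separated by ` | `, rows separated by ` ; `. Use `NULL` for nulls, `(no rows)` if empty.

hire_year <= 2023: ids {1, 3, 4, 6, 7, 8, 9}
salary >= 56: ids {1, 2, 4, 5, 6, 7, 8, 9}
Combine with AND.

1 | 2015 | Uma ; 4 | 2021 | Hank ; 6 | 2013 | Liam ; 7 | 2015 | Wren ; 8 | 2014 | Yuki ; 9 | 2022 | Mira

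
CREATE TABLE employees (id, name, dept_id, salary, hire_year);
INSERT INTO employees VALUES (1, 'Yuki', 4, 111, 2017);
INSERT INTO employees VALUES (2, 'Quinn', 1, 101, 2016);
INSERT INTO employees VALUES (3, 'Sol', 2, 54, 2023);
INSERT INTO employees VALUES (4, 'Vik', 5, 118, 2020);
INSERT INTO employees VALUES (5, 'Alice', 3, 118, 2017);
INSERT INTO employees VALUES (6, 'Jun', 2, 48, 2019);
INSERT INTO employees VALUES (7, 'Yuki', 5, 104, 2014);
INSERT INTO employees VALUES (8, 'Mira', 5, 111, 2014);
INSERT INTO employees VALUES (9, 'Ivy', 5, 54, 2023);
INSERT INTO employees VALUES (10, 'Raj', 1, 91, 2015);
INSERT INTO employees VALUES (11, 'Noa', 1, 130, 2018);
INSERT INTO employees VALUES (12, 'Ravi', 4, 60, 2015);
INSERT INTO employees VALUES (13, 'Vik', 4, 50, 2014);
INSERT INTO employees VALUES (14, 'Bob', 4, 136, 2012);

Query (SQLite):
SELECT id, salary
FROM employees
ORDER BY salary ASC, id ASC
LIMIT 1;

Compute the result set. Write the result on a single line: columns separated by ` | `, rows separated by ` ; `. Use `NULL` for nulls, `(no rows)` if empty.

6 | 48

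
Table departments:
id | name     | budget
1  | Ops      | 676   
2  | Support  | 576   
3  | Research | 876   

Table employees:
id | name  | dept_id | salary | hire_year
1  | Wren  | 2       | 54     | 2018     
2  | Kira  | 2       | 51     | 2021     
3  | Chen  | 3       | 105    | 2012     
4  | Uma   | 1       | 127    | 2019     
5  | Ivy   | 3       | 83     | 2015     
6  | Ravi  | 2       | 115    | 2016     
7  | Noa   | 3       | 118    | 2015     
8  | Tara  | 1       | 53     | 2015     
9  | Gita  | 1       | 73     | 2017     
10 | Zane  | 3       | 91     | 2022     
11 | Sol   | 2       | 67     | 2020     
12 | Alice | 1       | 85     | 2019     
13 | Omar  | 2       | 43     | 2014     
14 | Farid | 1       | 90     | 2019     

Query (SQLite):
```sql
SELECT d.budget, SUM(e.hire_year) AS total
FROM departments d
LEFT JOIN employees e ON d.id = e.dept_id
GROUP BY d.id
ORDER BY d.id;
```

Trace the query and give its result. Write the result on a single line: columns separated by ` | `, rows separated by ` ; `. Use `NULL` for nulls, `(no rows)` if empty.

LEFT JOIN keeps every departments row; unmatched ones get NULL for employees columns.
Group by departments.id and compute SUM(e.hire_year). SUM over an all-NULL group is NULL.
  1: ids {4, 8, 9, 12, 14} → SUM(e.hire_year)=10089
  2: ids {1, 2, 6, 11, 13} → SUM(e.hire_year)=10089
  3: ids {3, 5, 7, 10} → SUM(e.hire_year)=8064

676 | 10089 ; 576 | 10089 ; 876 | 8064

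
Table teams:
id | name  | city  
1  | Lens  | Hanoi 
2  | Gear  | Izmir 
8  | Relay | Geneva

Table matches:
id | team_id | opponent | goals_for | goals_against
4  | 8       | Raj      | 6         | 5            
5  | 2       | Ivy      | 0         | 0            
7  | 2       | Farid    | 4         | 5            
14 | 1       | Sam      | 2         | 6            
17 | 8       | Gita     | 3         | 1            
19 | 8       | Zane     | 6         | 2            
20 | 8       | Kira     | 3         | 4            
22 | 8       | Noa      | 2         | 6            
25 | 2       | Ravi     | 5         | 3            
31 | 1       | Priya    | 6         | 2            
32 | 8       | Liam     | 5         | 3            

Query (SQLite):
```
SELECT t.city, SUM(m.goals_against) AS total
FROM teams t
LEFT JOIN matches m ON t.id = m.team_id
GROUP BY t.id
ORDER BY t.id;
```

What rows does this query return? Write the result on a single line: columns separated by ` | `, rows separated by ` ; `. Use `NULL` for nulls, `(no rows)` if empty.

Hanoi | 8 ; Izmir | 8 ; Geneva | 21

LEFT JOIN keeps every teams row; unmatched ones get NULL for matches columns.
Group by teams.id and compute SUM(m.goals_against). SUM over an all-NULL group is NULL.
  1: ids {14, 31} → SUM(m.goals_against)=8
  2: ids {5, 7, 25} → SUM(m.goals_against)=8
  8: ids {4, 17, 19, 20, 22, 32} → SUM(m.goals_against)=21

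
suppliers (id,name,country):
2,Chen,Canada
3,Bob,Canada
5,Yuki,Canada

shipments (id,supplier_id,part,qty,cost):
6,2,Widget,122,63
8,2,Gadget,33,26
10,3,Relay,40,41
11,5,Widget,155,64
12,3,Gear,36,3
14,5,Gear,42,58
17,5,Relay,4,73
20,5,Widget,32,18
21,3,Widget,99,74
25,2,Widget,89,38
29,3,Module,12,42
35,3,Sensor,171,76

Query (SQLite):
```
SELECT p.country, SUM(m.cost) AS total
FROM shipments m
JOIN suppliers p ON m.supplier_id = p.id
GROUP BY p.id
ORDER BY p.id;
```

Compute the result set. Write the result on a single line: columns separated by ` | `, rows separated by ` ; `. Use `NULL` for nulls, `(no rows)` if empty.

Join each shipments row to its suppliers via supplier_id.
Group joined rows by suppliers.id; compute SUM(m.cost) per group.
  2: ids {6, 8, 25} → SUM(m.cost)=127
  3: ids {10, 12, 21, 29, 35} → SUM(m.cost)=236
  5: ids {11, 14, 17, 20} → SUM(m.cost)=213

Canada | 127 ; Canada | 236 ; Canada | 213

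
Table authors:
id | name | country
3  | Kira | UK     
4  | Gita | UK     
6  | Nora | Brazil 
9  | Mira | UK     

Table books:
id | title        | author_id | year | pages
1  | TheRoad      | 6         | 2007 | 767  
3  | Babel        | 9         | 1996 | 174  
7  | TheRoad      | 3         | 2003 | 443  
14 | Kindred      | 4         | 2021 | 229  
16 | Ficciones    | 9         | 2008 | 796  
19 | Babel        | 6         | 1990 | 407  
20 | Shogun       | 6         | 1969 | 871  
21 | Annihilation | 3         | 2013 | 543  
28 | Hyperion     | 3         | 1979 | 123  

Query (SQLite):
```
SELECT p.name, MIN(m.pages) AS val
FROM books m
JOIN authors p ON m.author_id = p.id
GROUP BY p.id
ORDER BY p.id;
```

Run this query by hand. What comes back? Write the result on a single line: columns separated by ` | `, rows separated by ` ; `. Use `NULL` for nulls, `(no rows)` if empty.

Kira | 123 ; Gita | 229 ; Nora | 407 ; Mira | 174

Join each books row to its authors via author_id.
Group joined rows by authors.id; compute MIN(m.pages) per group.
  3: ids {7, 21, 28} → MIN(m.pages)=123
  4: ids {14} → MIN(m.pages)=229
  6: ids {1, 19, 20} → MIN(m.pages)=407
  9: ids {3, 16} → MIN(m.pages)=174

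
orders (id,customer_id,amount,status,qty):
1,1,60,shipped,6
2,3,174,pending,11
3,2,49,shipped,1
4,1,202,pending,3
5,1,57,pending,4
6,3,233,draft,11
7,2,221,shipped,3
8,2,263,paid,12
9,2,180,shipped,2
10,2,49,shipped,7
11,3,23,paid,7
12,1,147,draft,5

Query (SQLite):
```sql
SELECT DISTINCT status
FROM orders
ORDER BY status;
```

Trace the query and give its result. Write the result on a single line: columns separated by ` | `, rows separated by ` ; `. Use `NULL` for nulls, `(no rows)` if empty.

draft ; paid ; pending ; shipped

Collect distinct status values from orders.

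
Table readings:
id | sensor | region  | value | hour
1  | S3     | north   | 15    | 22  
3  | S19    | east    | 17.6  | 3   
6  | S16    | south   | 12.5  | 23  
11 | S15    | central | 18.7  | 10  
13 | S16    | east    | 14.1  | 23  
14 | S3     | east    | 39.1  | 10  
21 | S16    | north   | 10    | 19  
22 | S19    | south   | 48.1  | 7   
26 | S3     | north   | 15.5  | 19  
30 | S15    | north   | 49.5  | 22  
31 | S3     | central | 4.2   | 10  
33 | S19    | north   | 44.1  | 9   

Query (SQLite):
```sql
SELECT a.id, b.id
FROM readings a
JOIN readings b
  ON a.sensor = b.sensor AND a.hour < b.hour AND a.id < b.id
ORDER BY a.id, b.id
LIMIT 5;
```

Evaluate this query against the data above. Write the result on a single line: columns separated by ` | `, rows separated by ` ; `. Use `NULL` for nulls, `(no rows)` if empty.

3 | 22 ; 3 | 33 ; 11 | 30 ; 14 | 26 ; 22 | 33

Pairs (a,b) with same sensor, a.hour < b.hour, a.id < b.id.
sensor groups: S15:{11,30} S16:{6,13,21} S19:{3,22,33} S3:{1,14,26,31}
Ordered by (a.id, b.id); first 5.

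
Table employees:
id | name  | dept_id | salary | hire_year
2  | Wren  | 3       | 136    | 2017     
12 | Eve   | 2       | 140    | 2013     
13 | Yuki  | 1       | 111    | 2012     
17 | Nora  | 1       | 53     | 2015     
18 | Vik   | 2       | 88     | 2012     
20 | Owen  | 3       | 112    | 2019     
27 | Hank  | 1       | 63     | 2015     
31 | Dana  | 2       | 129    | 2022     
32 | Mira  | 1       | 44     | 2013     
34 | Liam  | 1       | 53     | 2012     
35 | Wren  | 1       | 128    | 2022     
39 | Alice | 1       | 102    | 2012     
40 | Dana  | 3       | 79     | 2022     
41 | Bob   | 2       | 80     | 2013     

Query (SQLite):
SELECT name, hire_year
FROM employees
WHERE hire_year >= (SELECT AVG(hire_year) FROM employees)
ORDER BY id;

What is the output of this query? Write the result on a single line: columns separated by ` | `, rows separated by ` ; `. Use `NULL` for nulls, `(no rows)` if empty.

Wren | 2017 ; Owen | 2019 ; Dana | 2022 ; Wren | 2022 ; Dana | 2022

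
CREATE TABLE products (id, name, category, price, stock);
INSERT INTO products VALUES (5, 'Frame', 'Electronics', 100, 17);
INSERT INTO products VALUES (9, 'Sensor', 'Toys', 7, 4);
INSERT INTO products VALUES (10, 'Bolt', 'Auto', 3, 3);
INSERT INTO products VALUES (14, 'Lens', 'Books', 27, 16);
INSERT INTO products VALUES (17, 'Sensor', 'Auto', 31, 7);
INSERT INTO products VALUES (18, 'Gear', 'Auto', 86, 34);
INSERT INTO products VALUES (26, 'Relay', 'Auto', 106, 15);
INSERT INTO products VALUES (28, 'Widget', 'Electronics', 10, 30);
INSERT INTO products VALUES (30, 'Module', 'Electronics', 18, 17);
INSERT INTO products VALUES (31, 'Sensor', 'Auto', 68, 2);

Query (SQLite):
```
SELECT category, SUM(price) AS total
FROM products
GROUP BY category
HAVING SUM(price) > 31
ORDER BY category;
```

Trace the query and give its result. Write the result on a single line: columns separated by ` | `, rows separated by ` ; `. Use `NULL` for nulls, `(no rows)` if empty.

Auto | 294 ; Electronics | 128

Partition products by category; compute SUM(price) within each group.
HAVING: keep groups where SUM(price) > 31.
  Auto: ids {10, 17, 18, 26, 31} → SUM(price)=294
  Books: ids {14} → SUM(price)=27
  Electronics: ids {5, 28, 30} → SUM(price)=128
  Toys: ids {9} → SUM(price)=7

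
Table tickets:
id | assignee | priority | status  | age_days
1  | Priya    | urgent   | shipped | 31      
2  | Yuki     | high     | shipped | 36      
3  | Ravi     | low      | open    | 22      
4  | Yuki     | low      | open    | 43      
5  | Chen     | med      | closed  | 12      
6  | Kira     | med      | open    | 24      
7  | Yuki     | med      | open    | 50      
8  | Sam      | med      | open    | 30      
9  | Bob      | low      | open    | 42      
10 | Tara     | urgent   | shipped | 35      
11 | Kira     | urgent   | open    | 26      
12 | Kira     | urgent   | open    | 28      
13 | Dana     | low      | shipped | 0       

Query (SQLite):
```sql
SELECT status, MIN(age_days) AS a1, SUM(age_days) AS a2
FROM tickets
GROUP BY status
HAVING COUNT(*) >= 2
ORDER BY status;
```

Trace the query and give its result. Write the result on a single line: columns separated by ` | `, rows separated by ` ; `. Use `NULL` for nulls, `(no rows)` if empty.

Group tickets by status.
Per group compute: MIN(age_days), SUM(age_days).
HAVING: drop groups with fewer than 2 rows.
  closed: ids {5} → MIN(age_days)=12, SUM(age_days)=12
  open: ids {3, 4, 6, 7, 8, 9, 11, 12} → MIN(age_days)=22, SUM(age_days)=265
  shipped: ids {1, 2, 10, 13} → MIN(age_days)=0, SUM(age_days)=102

open | 22 | 265 ; shipped | 0 | 102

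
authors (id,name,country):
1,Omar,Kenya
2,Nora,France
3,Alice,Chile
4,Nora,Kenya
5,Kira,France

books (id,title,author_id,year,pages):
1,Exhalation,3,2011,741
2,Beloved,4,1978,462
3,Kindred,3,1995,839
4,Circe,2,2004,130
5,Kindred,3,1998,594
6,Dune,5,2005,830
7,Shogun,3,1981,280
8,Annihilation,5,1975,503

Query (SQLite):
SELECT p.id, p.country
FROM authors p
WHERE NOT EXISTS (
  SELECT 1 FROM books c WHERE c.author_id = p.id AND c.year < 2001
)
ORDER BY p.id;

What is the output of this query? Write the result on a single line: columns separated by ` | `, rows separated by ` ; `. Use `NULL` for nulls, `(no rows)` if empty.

For each authors row, check whether any books with matching author_id has year < 2001.
Keep rows where that is false.

1 | Kenya ; 2 | France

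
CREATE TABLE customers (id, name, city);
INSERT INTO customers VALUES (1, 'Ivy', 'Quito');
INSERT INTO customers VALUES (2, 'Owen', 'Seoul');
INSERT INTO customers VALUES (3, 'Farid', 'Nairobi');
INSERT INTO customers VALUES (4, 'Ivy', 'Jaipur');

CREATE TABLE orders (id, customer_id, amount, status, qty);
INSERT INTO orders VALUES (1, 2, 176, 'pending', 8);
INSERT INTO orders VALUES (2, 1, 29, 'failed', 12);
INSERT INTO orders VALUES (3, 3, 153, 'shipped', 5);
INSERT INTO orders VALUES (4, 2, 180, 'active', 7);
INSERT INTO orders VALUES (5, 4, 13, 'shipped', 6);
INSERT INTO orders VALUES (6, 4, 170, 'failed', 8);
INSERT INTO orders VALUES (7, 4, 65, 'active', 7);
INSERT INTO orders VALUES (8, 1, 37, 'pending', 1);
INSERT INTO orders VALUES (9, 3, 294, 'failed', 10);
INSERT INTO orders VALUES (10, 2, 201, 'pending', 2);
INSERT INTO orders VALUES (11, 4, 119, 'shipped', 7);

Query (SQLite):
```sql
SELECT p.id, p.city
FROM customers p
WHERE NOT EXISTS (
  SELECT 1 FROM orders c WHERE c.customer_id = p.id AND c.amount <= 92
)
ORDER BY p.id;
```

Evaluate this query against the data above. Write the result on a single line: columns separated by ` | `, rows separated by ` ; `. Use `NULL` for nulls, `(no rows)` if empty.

2 | Seoul ; 3 | Nairobi

For each customers row, check whether any orders with matching customer_id has amount <= 92.
Keep rows where that is false.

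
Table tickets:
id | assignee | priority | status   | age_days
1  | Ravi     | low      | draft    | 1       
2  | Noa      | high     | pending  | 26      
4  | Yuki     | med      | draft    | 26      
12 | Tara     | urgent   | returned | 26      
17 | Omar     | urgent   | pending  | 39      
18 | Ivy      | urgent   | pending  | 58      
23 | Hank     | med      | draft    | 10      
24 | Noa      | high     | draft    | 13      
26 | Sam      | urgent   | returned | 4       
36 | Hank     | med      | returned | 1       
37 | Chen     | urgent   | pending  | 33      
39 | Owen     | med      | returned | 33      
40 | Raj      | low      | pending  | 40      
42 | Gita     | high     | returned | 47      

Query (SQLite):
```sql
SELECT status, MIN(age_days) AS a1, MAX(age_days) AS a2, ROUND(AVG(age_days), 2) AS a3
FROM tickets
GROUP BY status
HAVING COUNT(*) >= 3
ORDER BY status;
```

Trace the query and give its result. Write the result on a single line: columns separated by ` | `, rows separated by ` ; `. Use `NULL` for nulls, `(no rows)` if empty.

draft | 1 | 26 | 12.5 ; pending | 26 | 58 | 39.2 ; returned | 1 | 47 | 22.2

Group tickets by status.
Per group compute: MIN(age_days), MAX(age_days), ROUND(AVG(age_days), 2).
HAVING: drop groups with fewer than 3 rows.
  draft: ids {1, 4, 23, 24} → MIN(age_days)=1, MAX(age_days)=26, ROUND(AVG(age_days), 2)=12.5
  pending: ids {2, 17, 18, 37, 40} → MIN(age_days)=26, MAX(age_days)=58, ROUND(AVG(age_days), 2)=39.2
  returned: ids {12, 26, 36, 39, 42} → MIN(age_days)=1, MAX(age_days)=47, ROUND(AVG(age_days), 2)=22.2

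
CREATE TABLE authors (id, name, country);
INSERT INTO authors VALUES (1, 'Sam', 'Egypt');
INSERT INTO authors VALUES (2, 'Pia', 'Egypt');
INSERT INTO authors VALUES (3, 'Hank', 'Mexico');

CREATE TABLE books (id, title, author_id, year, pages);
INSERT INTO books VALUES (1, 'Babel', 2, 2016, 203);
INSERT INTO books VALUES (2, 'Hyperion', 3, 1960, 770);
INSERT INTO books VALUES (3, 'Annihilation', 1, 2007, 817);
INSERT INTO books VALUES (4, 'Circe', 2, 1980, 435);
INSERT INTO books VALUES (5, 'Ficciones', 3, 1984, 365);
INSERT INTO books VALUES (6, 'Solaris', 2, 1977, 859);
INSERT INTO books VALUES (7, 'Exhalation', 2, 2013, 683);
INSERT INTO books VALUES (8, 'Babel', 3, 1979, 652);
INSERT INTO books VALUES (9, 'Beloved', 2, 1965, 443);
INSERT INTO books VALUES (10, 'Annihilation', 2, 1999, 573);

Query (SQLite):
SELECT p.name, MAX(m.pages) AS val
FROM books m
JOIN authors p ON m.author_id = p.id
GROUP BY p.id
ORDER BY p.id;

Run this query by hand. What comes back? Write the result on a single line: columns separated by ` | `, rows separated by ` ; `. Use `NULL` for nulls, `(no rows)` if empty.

Sam | 817 ; Pia | 859 ; Hank | 770

Join each books row to its authors via author_id.
Group joined rows by authors.id; compute MAX(m.pages) per group.
  1: ids {3} → MAX(m.pages)=817
  2: ids {1, 4, 6, 7, 9, 10} → MAX(m.pages)=859
  3: ids {2, 5, 8} → MAX(m.pages)=770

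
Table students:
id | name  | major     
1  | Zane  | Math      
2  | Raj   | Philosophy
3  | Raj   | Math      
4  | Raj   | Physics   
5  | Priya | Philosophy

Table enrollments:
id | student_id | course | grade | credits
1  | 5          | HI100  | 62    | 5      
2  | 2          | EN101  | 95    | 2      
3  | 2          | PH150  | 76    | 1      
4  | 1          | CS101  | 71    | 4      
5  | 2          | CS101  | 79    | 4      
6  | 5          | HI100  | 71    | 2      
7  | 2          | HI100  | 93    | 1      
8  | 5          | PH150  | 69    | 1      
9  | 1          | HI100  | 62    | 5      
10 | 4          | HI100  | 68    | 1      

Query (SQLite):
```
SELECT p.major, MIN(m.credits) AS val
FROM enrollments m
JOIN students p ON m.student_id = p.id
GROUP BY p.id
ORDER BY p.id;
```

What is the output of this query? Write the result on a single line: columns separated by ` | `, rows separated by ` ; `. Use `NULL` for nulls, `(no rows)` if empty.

Join each enrollments row to its students via student_id.
Group joined rows by students.id; compute MIN(m.credits) per group.
  1: ids {4, 9} → MIN(m.credits)=4
  2: ids {2, 3, 5, 7} → MIN(m.credits)=1
  4: ids {10} → MIN(m.credits)=1
  5: ids {1, 6, 8} → MIN(m.credits)=1

Math | 4 ; Philosophy | 1 ; Physics | 1 ; Philosophy | 1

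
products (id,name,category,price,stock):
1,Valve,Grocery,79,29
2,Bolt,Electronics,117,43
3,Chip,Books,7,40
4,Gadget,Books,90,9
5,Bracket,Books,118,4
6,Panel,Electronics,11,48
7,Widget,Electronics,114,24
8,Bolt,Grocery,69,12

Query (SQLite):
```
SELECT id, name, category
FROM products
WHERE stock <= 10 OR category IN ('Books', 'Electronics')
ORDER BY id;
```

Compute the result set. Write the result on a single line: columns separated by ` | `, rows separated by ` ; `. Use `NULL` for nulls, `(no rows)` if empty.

stock <= 10: ids {4, 5}
category IN ('Books', 'Electronics'): ids {2, 3, 4, 5, 6, 7}
Combine with OR.

2 | Bolt | Electronics ; 3 | Chip | Books ; 4 | Gadget | Books ; 5 | Bracket | Books ; 6 | Panel | Electronics ; 7 | Widget | Electronics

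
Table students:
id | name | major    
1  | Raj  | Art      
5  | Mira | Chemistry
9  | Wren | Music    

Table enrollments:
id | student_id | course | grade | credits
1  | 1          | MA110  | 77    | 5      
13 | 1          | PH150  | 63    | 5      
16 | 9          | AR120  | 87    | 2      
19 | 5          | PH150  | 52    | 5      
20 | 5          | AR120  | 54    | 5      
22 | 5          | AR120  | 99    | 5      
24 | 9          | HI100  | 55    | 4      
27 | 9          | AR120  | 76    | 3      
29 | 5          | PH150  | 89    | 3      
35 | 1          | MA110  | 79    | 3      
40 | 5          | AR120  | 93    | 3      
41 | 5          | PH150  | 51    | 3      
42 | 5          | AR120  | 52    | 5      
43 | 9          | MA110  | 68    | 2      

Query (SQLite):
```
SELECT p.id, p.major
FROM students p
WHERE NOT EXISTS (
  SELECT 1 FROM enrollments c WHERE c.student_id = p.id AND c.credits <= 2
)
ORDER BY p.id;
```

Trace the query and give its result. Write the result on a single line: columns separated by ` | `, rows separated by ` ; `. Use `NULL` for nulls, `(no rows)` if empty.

For each students row, check whether any enrollments with matching student_id has credits <= 2.
Keep rows where that is false.

1 | Art ; 5 | Chemistry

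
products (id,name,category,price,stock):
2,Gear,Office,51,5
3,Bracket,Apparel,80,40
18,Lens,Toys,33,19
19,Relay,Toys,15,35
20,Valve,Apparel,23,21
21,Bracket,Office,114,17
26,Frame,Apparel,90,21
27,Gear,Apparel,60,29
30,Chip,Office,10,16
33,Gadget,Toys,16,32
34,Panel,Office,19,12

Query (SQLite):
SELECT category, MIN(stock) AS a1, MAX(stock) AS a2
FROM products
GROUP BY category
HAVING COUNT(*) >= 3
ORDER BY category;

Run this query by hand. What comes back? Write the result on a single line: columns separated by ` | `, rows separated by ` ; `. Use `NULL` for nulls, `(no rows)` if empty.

Apparel | 21 | 40 ; Office | 5 | 17 ; Toys | 19 | 35

Group products by category.
Per group compute: MIN(stock), MAX(stock).
HAVING: drop groups with fewer than 3 rows.
  Apparel: ids {3, 20, 26, 27} → MIN(stock)=21, MAX(stock)=40
  Office: ids {2, 21, 30, 34} → MIN(stock)=5, MAX(stock)=17
  Toys: ids {18, 19, 33} → MIN(stock)=19, MAX(stock)=35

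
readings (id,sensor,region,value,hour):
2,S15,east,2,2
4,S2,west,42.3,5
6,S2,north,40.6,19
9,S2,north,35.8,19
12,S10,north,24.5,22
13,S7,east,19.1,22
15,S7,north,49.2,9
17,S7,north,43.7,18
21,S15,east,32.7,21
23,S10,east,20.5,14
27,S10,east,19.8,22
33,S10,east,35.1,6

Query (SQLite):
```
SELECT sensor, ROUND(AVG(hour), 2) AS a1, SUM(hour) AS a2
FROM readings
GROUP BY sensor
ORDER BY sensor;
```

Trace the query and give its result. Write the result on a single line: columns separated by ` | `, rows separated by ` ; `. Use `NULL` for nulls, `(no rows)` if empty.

S10 | 16 | 64 ; S15 | 11.5 | 23 ; S2 | 14.33 | 43 ; S7 | 16.33 | 49

Group readings by sensor.
Per group compute: ROUND(AVG(hour), 2), SUM(hour).
  S10: ids {12, 23, 27, 33} → ROUND(AVG(hour), 2)=16, SUM(hour)=64
  S15: ids {2, 21} → ROUND(AVG(hour), 2)=11.5, SUM(hour)=23
  S2: ids {4, 6, 9} → ROUND(AVG(hour), 2)=14.33, SUM(hour)=43
  S7: ids {13, 15, 17} → ROUND(AVG(hour), 2)=16.33, SUM(hour)=49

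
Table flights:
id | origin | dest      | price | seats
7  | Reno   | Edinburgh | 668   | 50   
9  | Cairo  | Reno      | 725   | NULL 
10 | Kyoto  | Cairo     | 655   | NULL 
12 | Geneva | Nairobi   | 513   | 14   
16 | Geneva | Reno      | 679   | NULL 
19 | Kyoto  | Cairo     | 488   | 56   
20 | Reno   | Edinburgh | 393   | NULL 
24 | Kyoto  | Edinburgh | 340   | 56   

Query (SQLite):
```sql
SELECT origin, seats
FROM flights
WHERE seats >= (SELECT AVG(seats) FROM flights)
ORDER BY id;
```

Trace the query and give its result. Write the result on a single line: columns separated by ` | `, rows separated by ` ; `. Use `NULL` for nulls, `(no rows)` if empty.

Scalar subquery: AVG(seats) over all flights rows = 44.0.
Keep rows where seats >= that value.

Reno | 50 ; Kyoto | 56 ; Kyoto | 56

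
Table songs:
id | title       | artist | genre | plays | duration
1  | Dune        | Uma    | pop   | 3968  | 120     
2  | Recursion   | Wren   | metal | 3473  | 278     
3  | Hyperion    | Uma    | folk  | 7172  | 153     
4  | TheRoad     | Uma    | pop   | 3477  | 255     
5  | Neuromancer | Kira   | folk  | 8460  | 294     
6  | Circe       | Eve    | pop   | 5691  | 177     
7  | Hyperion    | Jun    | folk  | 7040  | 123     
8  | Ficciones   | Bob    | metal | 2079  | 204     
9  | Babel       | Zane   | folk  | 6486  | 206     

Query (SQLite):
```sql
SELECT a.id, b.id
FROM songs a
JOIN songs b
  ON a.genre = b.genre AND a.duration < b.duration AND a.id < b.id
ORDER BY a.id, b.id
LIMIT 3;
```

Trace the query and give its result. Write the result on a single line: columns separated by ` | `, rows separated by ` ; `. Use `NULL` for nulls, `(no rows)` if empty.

1 | 4 ; 1 | 6 ; 3 | 5

Pairs (a,b) with same genre, a.duration < b.duration, a.id < b.id.
genre groups: folk:{3,5,7,9} metal:{2,8} pop:{1,4,6}
Ordered by (a.id, b.id); first 3.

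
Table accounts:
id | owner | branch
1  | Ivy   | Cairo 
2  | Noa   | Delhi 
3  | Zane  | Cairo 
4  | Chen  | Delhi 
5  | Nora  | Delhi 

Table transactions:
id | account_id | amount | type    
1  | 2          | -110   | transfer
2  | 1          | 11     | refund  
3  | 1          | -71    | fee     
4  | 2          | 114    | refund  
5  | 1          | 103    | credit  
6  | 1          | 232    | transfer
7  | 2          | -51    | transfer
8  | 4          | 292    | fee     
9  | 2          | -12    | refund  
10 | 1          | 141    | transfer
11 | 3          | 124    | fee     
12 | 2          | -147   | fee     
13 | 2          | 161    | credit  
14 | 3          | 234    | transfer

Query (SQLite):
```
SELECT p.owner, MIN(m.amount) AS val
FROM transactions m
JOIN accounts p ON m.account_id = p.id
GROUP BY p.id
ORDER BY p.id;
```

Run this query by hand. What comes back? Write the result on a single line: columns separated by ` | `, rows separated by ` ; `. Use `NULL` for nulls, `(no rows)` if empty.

Join each transactions row to its accounts via account_id.
Group joined rows by accounts.id; compute MIN(m.amount) per group.
  1: ids {2, 3, 5, 6, 10} → MIN(m.amount)=-71
  2: ids {1, 4, 7, 9, 12, 13} → MIN(m.amount)=-147
  3: ids {11, 14} → MIN(m.amount)=124
  4: ids {8} → MIN(m.amount)=292

Ivy | -71 ; Noa | -147 ; Zane | 124 ; Chen | 292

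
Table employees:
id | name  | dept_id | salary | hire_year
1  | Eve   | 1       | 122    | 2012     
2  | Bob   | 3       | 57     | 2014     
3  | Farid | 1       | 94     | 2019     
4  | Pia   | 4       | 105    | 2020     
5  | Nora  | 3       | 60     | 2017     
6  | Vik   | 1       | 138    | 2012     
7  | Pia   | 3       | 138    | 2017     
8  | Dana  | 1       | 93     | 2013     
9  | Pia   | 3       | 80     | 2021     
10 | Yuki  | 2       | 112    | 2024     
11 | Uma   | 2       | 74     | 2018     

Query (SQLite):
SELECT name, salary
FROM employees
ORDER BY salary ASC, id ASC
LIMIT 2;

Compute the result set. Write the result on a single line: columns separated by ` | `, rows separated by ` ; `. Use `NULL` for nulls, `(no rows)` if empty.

Bob | 57 ; Nora | 60

Sort by salary asc, tiebreak id asc: (57, id=2), (60, id=5), (74, id=11), (80, id=9), (93, id=8) …. Take first 2.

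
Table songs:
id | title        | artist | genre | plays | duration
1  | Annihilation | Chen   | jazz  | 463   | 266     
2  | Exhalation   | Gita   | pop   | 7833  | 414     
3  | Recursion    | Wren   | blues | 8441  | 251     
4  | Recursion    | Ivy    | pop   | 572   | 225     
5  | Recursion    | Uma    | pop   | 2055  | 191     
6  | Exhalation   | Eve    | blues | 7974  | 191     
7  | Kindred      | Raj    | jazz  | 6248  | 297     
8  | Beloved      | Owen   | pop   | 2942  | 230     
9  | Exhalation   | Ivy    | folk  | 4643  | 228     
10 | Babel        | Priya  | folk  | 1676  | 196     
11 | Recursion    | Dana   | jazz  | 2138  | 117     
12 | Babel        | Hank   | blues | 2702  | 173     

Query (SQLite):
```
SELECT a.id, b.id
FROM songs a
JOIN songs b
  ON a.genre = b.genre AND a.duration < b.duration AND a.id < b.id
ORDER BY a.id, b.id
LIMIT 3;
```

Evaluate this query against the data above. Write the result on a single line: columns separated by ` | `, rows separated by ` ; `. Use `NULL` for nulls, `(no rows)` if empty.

Pairs (a,b) with same genre, a.duration < b.duration, a.id < b.id.
genre groups: blues:{3,6,12} folk:{9,10} jazz:{1,7,11} pop:{2,4,5,8}
Ordered by (a.id, b.id); first 3.

1 | 7 ; 4 | 8 ; 5 | 8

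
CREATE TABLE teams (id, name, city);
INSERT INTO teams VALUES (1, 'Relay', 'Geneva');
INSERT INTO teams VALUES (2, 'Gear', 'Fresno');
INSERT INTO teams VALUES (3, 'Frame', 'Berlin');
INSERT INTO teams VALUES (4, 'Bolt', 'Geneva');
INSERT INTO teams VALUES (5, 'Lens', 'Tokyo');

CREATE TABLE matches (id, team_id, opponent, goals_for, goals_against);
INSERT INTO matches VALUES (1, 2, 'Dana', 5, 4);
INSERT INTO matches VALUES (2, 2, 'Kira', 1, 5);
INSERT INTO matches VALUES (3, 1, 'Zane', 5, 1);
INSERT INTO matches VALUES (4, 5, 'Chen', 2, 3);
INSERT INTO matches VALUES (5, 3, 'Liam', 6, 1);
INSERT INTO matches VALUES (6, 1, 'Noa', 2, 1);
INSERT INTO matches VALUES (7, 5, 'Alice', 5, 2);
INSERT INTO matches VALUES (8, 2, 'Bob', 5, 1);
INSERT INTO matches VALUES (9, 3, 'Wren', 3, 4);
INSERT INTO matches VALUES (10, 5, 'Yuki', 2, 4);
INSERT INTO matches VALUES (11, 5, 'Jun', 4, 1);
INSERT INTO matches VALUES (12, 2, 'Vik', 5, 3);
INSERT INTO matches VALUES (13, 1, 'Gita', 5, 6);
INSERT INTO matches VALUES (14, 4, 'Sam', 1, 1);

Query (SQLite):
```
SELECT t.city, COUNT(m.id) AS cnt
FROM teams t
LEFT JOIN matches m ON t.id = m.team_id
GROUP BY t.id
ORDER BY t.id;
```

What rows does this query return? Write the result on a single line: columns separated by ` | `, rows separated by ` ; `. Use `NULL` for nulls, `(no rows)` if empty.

Geneva | 3 ; Fresno | 4 ; Berlin | 2 ; Geneva | 1 ; Tokyo | 4

LEFT JOIN keeps every teams row; unmatched ones get NULL for matches columns.
Group by teams.id and compute COUNT(m.id). COUNT(col) of an all-NULL group is 0.
  1: ids {3, 6, 13} → COUNT(m.id)=3
  2: ids {1, 2, 8, 12} → COUNT(m.id)=4
  3: ids {5, 9} → COUNT(m.id)=2
  4: ids {14} → COUNT(m.id)=1
  5: ids {4, 7, 10, 11} → COUNT(m.id)=4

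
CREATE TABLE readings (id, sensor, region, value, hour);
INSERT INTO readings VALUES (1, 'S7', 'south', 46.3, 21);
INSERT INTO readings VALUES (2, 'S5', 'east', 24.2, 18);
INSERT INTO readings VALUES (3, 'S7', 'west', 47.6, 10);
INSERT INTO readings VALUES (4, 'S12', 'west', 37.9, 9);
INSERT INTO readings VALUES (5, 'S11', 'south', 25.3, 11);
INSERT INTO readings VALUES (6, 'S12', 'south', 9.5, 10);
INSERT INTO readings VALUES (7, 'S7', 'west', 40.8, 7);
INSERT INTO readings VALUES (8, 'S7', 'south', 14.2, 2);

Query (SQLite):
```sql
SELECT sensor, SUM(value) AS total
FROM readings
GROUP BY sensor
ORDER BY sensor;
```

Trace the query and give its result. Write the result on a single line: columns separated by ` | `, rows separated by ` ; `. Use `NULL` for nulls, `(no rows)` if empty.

Partition readings by sensor; compute SUM(value) within each group.
  S11: ids {5} → SUM(value)=25.3
  S12: ids {4, 6} → SUM(value)=47.4
  S5: ids {2} → SUM(value)=24.2
  S7: ids {1, 3, 7, 8} → SUM(value)=148.9

S11 | 25.3 ; S12 | 47.4 ; S5 | 24.2 ; S7 | 148.9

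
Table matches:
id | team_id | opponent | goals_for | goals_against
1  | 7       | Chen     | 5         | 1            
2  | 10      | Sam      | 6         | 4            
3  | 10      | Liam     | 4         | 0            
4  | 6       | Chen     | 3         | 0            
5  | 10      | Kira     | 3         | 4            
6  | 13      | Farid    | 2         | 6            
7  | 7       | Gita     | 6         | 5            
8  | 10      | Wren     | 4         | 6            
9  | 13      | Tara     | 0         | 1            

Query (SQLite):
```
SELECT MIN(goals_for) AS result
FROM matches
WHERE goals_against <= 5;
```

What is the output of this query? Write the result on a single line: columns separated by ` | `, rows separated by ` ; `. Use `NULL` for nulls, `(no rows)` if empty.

0

Rows where goals_against <= 5 → goals_for values: [5, 6, 4, 3, 3, 6, 0].
MIN of non-NULL values = 0.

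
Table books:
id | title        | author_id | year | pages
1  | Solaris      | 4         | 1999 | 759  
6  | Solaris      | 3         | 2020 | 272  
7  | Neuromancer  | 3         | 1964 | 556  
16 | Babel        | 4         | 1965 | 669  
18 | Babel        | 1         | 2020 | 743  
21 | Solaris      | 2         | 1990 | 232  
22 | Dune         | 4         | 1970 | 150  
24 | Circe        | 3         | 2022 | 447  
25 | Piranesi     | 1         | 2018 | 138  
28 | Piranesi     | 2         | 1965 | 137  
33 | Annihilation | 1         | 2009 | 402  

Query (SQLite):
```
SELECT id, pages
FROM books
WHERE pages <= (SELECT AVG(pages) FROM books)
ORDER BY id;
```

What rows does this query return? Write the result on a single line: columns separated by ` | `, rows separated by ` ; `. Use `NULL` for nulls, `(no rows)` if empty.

6 | 272 ; 21 | 232 ; 22 | 150 ; 25 | 138 ; 28 | 137 ; 33 | 402

Scalar subquery: AVG(pages) over all books rows = 409.545455 (≈; comparison uses full precision).
Keep rows where pages <= that value.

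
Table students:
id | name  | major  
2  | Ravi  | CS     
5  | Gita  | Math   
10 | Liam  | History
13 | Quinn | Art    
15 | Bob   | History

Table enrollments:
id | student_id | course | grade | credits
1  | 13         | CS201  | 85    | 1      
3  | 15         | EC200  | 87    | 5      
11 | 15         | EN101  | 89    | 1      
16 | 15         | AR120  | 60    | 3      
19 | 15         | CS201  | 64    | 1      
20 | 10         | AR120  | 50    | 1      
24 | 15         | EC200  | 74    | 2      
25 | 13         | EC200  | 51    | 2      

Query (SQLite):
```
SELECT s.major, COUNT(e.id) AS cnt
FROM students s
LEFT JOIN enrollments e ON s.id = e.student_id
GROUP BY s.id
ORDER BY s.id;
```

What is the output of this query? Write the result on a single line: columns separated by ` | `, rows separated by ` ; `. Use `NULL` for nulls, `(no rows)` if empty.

LEFT JOIN keeps every students row; unmatched ones get NULL for enrollments columns.
Group by students.id and compute COUNT(e.id). COUNT(col) of an all-NULL group is 0.
  2: ids {—} → COUNT(e.id)=0
  5: ids {—} → COUNT(e.id)=0
  10: ids {20} → COUNT(e.id)=1
  13: ids {1, 25} → COUNT(e.id)=2
  15: ids {3, 11, 16, 19, 24} → COUNT(e.id)=5

CS | 0 ; Math | 0 ; History | 1 ; Art | 2 ; History | 5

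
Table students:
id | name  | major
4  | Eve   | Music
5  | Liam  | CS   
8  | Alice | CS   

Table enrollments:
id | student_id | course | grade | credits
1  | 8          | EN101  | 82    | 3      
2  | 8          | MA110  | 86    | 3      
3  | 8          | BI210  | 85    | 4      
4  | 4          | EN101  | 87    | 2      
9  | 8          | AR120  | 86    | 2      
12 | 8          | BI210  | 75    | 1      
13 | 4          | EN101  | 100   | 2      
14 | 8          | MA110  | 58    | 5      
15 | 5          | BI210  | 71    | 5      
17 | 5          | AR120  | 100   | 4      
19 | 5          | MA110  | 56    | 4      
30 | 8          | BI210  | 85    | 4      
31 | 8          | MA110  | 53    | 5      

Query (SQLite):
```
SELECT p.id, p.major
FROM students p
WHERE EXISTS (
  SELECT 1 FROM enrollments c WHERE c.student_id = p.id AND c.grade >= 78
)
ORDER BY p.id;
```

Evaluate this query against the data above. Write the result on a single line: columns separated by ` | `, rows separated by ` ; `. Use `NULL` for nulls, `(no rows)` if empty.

For each students row, check whether any enrollments with matching student_id has grade >= 78.
Keep rows where that is true.

4 | Music ; 5 | CS ; 8 | CS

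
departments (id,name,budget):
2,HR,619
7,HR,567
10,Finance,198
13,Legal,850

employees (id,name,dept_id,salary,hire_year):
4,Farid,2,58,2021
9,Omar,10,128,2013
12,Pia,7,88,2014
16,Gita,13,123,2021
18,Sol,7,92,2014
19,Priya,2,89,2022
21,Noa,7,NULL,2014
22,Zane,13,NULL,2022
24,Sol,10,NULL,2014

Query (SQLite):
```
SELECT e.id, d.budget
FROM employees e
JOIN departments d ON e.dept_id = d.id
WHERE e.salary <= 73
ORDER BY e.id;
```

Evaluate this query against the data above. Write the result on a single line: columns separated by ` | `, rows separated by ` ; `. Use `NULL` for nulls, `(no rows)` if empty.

4 | 619

Each employees row matches the departments row where dept_id = departments.id.
Then keep rows with e.salary <= 73.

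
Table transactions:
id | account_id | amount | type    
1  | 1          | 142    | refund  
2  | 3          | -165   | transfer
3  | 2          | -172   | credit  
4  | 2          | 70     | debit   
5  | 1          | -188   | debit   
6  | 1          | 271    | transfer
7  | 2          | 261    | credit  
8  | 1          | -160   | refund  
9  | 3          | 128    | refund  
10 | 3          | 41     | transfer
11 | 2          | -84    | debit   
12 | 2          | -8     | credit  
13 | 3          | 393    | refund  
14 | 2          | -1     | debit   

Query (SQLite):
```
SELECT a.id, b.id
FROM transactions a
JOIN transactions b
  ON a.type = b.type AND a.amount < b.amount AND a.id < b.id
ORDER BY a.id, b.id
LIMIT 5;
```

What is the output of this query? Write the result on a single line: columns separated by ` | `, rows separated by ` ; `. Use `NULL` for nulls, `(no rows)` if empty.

Pairs (a,b) with same type, a.amount < b.amount, a.id < b.id.
type groups: credit:{3,7,12} debit:{4,5,11,14} refund:{1,8,9,13} transfer:{2,6,10}
Ordered by (a.id, b.id); first 5.

1 | 13 ; 2 | 6 ; 2 | 10 ; 3 | 7 ; 3 | 12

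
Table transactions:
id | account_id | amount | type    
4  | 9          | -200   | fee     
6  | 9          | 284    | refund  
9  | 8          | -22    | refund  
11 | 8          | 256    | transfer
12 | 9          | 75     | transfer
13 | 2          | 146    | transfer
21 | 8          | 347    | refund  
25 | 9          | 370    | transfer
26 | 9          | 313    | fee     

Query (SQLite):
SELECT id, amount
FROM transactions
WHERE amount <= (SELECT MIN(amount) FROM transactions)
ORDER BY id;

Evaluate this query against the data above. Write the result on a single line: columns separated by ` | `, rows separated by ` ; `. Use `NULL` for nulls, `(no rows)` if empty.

Scalar subquery: MIN(amount) over all transactions rows = -200.
Keep rows where amount <= that value.

4 | -200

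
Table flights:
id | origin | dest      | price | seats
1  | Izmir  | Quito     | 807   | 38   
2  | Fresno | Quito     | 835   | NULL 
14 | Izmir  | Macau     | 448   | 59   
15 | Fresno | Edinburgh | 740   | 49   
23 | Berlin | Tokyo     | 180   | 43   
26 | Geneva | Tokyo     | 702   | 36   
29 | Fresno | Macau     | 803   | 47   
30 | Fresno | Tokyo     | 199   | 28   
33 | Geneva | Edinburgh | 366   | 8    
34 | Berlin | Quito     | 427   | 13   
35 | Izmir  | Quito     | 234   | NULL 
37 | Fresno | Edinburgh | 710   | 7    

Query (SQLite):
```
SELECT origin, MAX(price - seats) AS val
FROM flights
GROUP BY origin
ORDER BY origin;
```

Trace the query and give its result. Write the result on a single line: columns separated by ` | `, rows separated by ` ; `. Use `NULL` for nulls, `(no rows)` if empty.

Berlin | 414 ; Fresno | 756 ; Geneva | 666 ; Izmir | 769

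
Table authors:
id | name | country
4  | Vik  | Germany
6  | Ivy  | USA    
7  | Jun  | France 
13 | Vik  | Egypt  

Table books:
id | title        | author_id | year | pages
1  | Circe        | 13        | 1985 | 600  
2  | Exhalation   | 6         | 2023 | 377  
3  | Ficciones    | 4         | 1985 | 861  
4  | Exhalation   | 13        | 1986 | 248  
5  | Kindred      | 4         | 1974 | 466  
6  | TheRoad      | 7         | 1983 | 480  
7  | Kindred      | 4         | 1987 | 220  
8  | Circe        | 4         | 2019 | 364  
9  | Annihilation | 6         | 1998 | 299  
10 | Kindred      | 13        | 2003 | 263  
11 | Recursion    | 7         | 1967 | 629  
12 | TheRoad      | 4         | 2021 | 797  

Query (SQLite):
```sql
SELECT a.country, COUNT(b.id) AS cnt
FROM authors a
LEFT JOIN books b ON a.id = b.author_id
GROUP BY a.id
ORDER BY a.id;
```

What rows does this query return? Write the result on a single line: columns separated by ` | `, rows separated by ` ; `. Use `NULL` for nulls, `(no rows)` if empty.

LEFT JOIN keeps every authors row; unmatched ones get NULL for books columns.
Group by authors.id and compute COUNT(b.id). COUNT(col) of an all-NULL group is 0.
  4: ids {3, 5, 7, 8, 12} → COUNT(b.id)=5
  6: ids {2, 9} → COUNT(b.id)=2
  7: ids {6, 11} → COUNT(b.id)=2
  13: ids {1, 4, 10} → COUNT(b.id)=3

Germany | 5 ; USA | 2 ; France | 2 ; Egypt | 3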